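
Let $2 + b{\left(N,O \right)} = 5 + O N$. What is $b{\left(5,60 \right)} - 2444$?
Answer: $-2141$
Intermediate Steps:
$b{\left(N,O \right)} = 3 + N O$ ($b{\left(N,O \right)} = -2 + \left(5 + O N\right) = -2 + \left(5 + N O\right) = 3 + N O$)
$b{\left(5,60 \right)} - 2444 = \left(3 + 5 \cdot 60\right) - 2444 = \left(3 + 300\right) - 2444 = 303 - 2444 = -2141$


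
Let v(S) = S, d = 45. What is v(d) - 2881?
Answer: -2836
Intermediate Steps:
v(d) - 2881 = 45 - 2881 = -2836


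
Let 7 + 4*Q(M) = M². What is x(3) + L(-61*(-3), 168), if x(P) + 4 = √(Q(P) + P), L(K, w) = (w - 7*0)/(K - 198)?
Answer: -76/5 + √14/2 ≈ -13.329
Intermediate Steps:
Q(M) = -7/4 + M²/4
L(K, w) = w/(-198 + K) (L(K, w) = (w + 0)/(-198 + K) = w/(-198 + K))
x(P) = -4 + √(-7/4 + P + P²/4) (x(P) = -4 + √((-7/4 + P²/4) + P) = -4 + √(-7/4 + P + P²/4))
x(3) + L(-61*(-3), 168) = (-4 + √(-7 + 3² + 4*3)/2) + 168/(-198 - 61*(-3)) = (-4 + √(-7 + 9 + 12)/2) + 168/(-198 + 183) = (-4 + √14/2) + 168/(-15) = (-4 + √14/2) + 168*(-1/15) = (-4 + √14/2) - 56/5 = -76/5 + √14/2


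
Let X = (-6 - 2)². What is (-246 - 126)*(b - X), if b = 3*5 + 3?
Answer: 17112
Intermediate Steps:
X = 64 (X = (-8)² = 64)
b = 18 (b = 15 + 3 = 18)
(-246 - 126)*(b - X) = (-246 - 126)*(18 - 1*64) = -372*(18 - 64) = -372*(-46) = 17112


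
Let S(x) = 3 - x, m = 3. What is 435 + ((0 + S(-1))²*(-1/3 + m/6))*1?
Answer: 1313/3 ≈ 437.67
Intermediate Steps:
435 + ((0 + S(-1))²*(-1/3 + m/6))*1 = 435 + ((0 + (3 - 1*(-1)))²*(-1/3 + 3/6))*1 = 435 + ((0 + (3 + 1))²*(-1*⅓ + 3*(⅙)))*1 = 435 + ((0 + 4)²*(-⅓ + ½))*1 = 435 + (4²*(⅙))*1 = 435 + (16*(⅙))*1 = 435 + (8/3)*1 = 435 + 8/3 = 1313/3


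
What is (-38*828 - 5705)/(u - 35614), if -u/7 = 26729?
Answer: 3379/20247 ≈ 0.16689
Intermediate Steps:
u = -187103 (u = -7*26729 = -187103)
(-38*828 - 5705)/(u - 35614) = (-38*828 - 5705)/(-187103 - 35614) = (-31464 - 5705)/(-222717) = -37169*(-1/222717) = 3379/20247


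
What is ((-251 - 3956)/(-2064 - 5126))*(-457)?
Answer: -1922599/7190 ≈ -267.40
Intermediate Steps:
((-251 - 3956)/(-2064 - 5126))*(-457) = -4207/(-7190)*(-457) = -4207*(-1/7190)*(-457) = (4207/7190)*(-457) = -1922599/7190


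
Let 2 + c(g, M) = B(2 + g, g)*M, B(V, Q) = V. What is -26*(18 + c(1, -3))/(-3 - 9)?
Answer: 91/6 ≈ 15.167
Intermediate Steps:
c(g, M) = -2 + M*(2 + g) (c(g, M) = -2 + (2 + g)*M = -2 + M*(2 + g))
-26*(18 + c(1, -3))/(-3 - 9) = -26*(18 + (-2 - 3*(2 + 1)))/(-3 - 9) = -26*(18 + (-2 - 3*3))/(-12) = -26*(18 + (-2 - 9))*(-1)/12 = -26*(18 - 11)*(-1)/12 = -182*(-1)/12 = -26*(-7/12) = 91/6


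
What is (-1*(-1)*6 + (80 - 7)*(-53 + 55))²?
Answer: 23104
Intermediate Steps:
(-1*(-1)*6 + (80 - 7)*(-53 + 55))² = (1*6 + 73*2)² = (6 + 146)² = 152² = 23104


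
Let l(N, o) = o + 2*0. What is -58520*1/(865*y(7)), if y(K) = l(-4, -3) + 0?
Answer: 11704/519 ≈ 22.551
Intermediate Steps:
l(N, o) = o (l(N, o) = o + 0 = o)
y(K) = -3 (y(K) = -3 + 0 = -3)
-58520*1/(865*y(7)) = -58520/((-3*865)) = -58520/(-2595) = -58520*(-1/2595) = 11704/519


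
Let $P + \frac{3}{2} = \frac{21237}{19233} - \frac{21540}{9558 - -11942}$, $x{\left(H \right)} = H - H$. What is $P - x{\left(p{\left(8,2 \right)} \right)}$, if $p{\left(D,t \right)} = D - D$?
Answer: $- \frac{19264919}{13783650} \approx -1.3977$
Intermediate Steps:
$p{\left(D,t \right)} = 0$
$x{\left(H \right)} = 0$
$P = - \frac{19264919}{13783650}$ ($P = - \frac{3}{2} + \left(\frac{21237}{19233} - \frac{21540}{9558 - -11942}\right) = - \frac{3}{2} + \left(21237 \cdot \frac{1}{19233} - \frac{21540}{9558 + 11942}\right) = - \frac{3}{2} + \left(\frac{7079}{6411} - \frac{21540}{21500}\right) = - \frac{3}{2} + \left(\frac{7079}{6411} - \frac{1077}{1075}\right) = - \frac{3}{2} + \frac{705278}{6891825} = - \frac{19264919}{13783650} \approx -1.3977$)
$P - x{\left(p{\left(8,2 \right)} \right)} = - \frac{19264919}{13783650} - 0 = - \frac{19264919}{13783650} + 0 = - \frac{19264919}{13783650}$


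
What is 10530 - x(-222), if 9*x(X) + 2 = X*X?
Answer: 45488/9 ≈ 5054.2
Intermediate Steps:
x(X) = -2/9 + X²/9 (x(X) = -2/9 + (X*X)/9 = -2/9 + X²/9)
10530 - x(-222) = 10530 - (-2/9 + (⅑)*(-222)²) = 10530 - (-2/9 + (⅑)*49284) = 10530 - (-2/9 + 5476) = 10530 - 1*49282/9 = 10530 - 49282/9 = 45488/9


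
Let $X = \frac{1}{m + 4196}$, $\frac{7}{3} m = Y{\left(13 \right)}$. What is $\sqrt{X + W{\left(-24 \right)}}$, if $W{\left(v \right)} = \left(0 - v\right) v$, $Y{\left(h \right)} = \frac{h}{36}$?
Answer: $\frac{2 i \sqrt{17890557714159}}{352477} \approx 24.0 i$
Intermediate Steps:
$Y{\left(h \right)} = \frac{h}{36}$ ($Y{\left(h \right)} = h \frac{1}{36} = \frac{h}{36}$)
$m = \frac{13}{84}$ ($m = \frac{3 \cdot \frac{1}{36} \cdot 13}{7} = \frac{3}{7} \cdot \frac{13}{36} = \frac{13}{84} \approx 0.15476$)
$X = \frac{84}{352477}$ ($X = \frac{1}{\frac{13}{84} + 4196} = \frac{1}{\frac{352477}{84}} = \frac{84}{352477} \approx 0.00023831$)
$W{\left(v \right)} = - v^{2}$ ($W{\left(v \right)} = - v v = - v^{2}$)
$\sqrt{X + W{\left(-24 \right)}} = \sqrt{\frac{84}{352477} - \left(-24\right)^{2}} = \sqrt{\frac{84}{352477} - 576} = \sqrt{- \frac{203026668}{352477}} = \frac{2 i \sqrt{17890557714159}}{352477}$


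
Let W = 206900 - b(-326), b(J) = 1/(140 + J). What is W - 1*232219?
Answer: -4709333/186 ≈ -25319.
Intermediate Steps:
W = 38483401/186 (W = 206900 - 1/(140 - 326) = 206900 - 1/(-186) = 206900 - 1*(-1/186) = 206900 + 1/186 = 38483401/186 ≈ 2.0690e+5)
W - 1*232219 = 38483401/186 - 1*232219 = 38483401/186 - 232219 = -4709333/186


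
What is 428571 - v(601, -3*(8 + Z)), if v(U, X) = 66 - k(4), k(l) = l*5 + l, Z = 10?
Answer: 428529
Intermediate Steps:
k(l) = 6*l (k(l) = 5*l + l = 6*l)
v(U, X) = 42 (v(U, X) = 66 - 6*4 = 66 - 1*24 = 66 - 24 = 42)
428571 - v(601, -3*(8 + Z)) = 428571 - 1*42 = 428571 - 42 = 428529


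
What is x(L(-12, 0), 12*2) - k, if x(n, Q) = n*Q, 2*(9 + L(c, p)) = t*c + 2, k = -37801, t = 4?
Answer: 37033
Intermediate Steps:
L(c, p) = -8 + 2*c (L(c, p) = -9 + (4*c + 2)/2 = -9 + (2 + 4*c)/2 = -9 + (1 + 2*c) = -8 + 2*c)
x(n, Q) = Q*n
x(L(-12, 0), 12*2) - k = (12*2)*(-8 + 2*(-12)) - 1*(-37801) = 24*(-8 - 24) + 37801 = 24*(-32) + 37801 = -768 + 37801 = 37033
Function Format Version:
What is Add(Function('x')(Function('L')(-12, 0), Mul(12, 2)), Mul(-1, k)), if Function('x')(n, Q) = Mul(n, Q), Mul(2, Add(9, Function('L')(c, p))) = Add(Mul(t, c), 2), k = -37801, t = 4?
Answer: 37033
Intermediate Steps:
Function('L')(c, p) = Add(-8, Mul(2, c)) (Function('L')(c, p) = Add(-9, Mul(Rational(1, 2), Add(Mul(4, c), 2))) = Add(-9, Mul(Rational(1, 2), Add(2, Mul(4, c)))) = Add(-9, Add(1, Mul(2, c))) = Add(-8, Mul(2, c)))
Function('x')(n, Q) = Mul(Q, n)
Add(Function('x')(Function('L')(-12, 0), Mul(12, 2)), Mul(-1, k)) = Add(Mul(Mul(12, 2), Add(-8, Mul(2, -12))), Mul(-1, -37801)) = Add(Mul(24, Add(-8, -24)), 37801) = Add(Mul(24, -32), 37801) = Add(-768, 37801) = 37033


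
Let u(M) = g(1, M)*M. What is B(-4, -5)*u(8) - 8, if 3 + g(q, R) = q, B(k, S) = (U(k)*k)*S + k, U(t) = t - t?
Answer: 56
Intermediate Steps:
U(t) = 0
B(k, S) = k (B(k, S) = (0*k)*S + k = 0*S + k = 0 + k = k)
g(q, R) = -3 + q
u(M) = -2*M (u(M) = (-3 + 1)*M = -2*M)
B(-4, -5)*u(8) - 8 = -(-8)*8 - 8 = -4*(-16) - 8 = 64 - 8 = 56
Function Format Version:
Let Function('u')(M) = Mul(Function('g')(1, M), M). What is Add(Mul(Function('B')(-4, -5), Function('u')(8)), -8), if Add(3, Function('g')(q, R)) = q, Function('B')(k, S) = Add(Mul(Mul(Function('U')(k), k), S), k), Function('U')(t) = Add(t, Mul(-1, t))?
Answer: 56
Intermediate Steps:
Function('U')(t) = 0
Function('B')(k, S) = k (Function('B')(k, S) = Add(Mul(Mul(0, k), S), k) = Add(Mul(0, S), k) = Add(0, k) = k)
Function('g')(q, R) = Add(-3, q)
Function('u')(M) = Mul(-2, M) (Function('u')(M) = Mul(Add(-3, 1), M) = Mul(-2, M))
Add(Mul(Function('B')(-4, -5), Function('u')(8)), -8) = Add(Mul(-4, Mul(-2, 8)), -8) = Add(Mul(-4, -16), -8) = Add(64, -8) = 56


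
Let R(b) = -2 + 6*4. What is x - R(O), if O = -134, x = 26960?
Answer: 26938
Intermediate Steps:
R(b) = 22 (R(b) = -2 + 24 = 22)
x - R(O) = 26960 - 1*22 = 26960 - 22 = 26938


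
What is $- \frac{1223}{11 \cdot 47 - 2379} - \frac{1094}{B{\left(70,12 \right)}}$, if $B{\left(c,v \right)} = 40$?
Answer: $- \frac{497027}{18620} \approx -26.693$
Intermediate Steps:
$- \frac{1223}{11 \cdot 47 - 2379} - \frac{1094}{B{\left(70,12 \right)}} = - \frac{1223}{11 \cdot 47 - 2379} - \frac{1094}{40} = - \frac{1223}{517 - 2379} - \frac{547}{20} = - \frac{1223}{-1862} - \frac{547}{20} = \left(-1223\right) \left(- \frac{1}{1862}\right) - \frac{547}{20} = \frac{1223}{1862} - \frac{547}{20} = - \frac{497027}{18620}$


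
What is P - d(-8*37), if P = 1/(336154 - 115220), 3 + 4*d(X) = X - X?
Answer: 331403/441868 ≈ 0.75000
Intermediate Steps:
d(X) = -3/4 (d(X) = -3/4 + (X - X)/4 = -3/4 + (1/4)*0 = -3/4 + 0 = -3/4)
P = 1/220934 ≈ 4.5262e-6
P - d(-8*37) = 1/220934 - 1*(-3/4) = 1/220934 + 3/4 = 331403/441868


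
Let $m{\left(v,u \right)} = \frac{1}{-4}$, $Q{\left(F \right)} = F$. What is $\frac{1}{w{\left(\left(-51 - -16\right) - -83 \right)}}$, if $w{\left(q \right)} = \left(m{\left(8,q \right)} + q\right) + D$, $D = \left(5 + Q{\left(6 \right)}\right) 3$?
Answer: $\frac{4}{323} \approx 0.012384$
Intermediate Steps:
$m{\left(v,u \right)} = - \frac{1}{4}$
$D = 33$ ($D = \left(5 + 6\right) 3 = 11 \cdot 3 = 33$)
$w{\left(q \right)} = \frac{131}{4} + q$ ($w{\left(q \right)} = \left(- \frac{1}{4} + q\right) + 33 = \frac{131}{4} + q$)
$\frac{1}{w{\left(\left(-51 - -16\right) - -83 \right)}} = \frac{1}{\frac{131}{4} - -48} = \frac{1}{\frac{131}{4} + \left(\left(-51 + 16\right) + 83\right)} = \frac{1}{\frac{131}{4} + \left(-35 + 83\right)} = \frac{1}{\frac{131}{4} + 48} = \frac{1}{\frac{323}{4}} = \frac{4}{323}$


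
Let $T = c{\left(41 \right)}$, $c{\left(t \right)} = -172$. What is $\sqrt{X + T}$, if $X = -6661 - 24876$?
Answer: $i \sqrt{31709} \approx 178.07 i$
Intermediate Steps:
$X = -31537$
$T = -172$
$\sqrt{X + T} = \sqrt{-31537 - 172} = \sqrt{-31709} = i \sqrt{31709}$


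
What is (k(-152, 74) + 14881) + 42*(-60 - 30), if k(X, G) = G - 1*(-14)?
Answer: 11189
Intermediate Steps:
k(X, G) = 14 + G (k(X, G) = G + 14 = 14 + G)
(k(-152, 74) + 14881) + 42*(-60 - 30) = ((14 + 74) + 14881) + 42*(-60 - 30) = (88 + 14881) + 42*(-90) = 14969 - 3780 = 11189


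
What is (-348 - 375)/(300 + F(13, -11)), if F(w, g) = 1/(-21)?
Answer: -15183/6299 ≈ -2.4104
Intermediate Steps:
F(w, g) = -1/21
(-348 - 375)/(300 + F(13, -11)) = (-348 - 375)/(300 - 1/21) = -723/6299/21 = -723*21/6299 = -15183/6299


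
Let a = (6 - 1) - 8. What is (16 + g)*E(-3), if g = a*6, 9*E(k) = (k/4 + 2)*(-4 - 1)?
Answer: 25/18 ≈ 1.3889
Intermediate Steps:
a = -3 (a = 5 - 8 = -3)
E(k) = -10/9 - 5*k/36 (E(k) = ((k/4 + 2)*(-4 - 1))/9 = ((k*(¼) + 2)*(-5))/9 = ((k/4 + 2)*(-5))/9 = ((2 + k/4)*(-5))/9 = (-10 - 5*k/4)/9 = -10/9 - 5*k/36)
g = -18 (g = -3*6 = -18)
(16 + g)*E(-3) = (16 - 18)*(-10/9 - 5/36*(-3)) = -2*(-10/9 + 5/12) = -2*(-25/36) = 25/18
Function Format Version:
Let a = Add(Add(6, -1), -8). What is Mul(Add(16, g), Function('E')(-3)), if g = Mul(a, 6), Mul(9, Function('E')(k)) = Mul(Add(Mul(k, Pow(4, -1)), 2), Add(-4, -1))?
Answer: Rational(25, 18) ≈ 1.3889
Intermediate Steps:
a = -3 (a = Add(5, -8) = -3)
Function('E')(k) = Add(Rational(-10, 9), Mul(Rational(-5, 36), k)) (Function('E')(k) = Mul(Rational(1, 9), Mul(Add(Mul(k, Pow(4, -1)), 2), Add(-4, -1))) = Mul(Rational(1, 9), Mul(Add(Mul(k, Rational(1, 4)), 2), -5)) = Mul(Rational(1, 9), Mul(Add(Mul(Rational(1, 4), k), 2), -5)) = Mul(Rational(1, 9), Mul(Add(2, Mul(Rational(1, 4), k)), -5)) = Mul(Rational(1, 9), Add(-10, Mul(Rational(-5, 4), k))) = Add(Rational(-10, 9), Mul(Rational(-5, 36), k)))
g = -18 (g = Mul(-3, 6) = -18)
Mul(Add(16, g), Function('E')(-3)) = Mul(Add(16, -18), Add(Rational(-10, 9), Mul(Rational(-5, 36), -3))) = Mul(-2, Add(Rational(-10, 9), Rational(5, 12))) = Mul(-2, Rational(-25, 36)) = Rational(25, 18)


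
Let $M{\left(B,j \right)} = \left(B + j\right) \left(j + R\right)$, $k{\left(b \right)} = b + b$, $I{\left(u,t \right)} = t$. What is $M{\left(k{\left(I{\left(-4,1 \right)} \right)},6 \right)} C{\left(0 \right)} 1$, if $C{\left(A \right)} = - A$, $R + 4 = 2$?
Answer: $0$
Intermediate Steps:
$R = -2$ ($R = -4 + 2 = -2$)
$k{\left(b \right)} = 2 b$
$M{\left(B,j \right)} = \left(-2 + j\right) \left(B + j\right)$ ($M{\left(B,j \right)} = \left(B + j\right) \left(j - 2\right) = \left(B + j\right) \left(-2 + j\right) = \left(-2 + j\right) \left(B + j\right)$)
$M{\left(k{\left(I{\left(-4,1 \right)} \right)},6 \right)} C{\left(0 \right)} 1 = \left(6^{2} - 2 \cdot 2 \cdot 1 - 12 + 2 \cdot 1 \cdot 6\right) \left(\left(-1\right) 0\right) 1 = \left(36 - 4 - 12 + 2 \cdot 6\right) 0 \cdot 1 = \left(36 - 4 - 12 + 12\right) 0 \cdot 1 = 32 \cdot 0 \cdot 1 = 0 \cdot 1 = 0$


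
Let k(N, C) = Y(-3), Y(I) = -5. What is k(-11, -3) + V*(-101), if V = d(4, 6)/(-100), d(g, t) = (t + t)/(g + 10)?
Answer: -1447/350 ≈ -4.1343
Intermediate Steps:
d(g, t) = 2*t/(10 + g) (d(g, t) = (2*t)/(10 + g) = 2*t/(10 + g))
k(N, C) = -5
V = -3/350 (V = (2*6/(10 + 4))/(-100) = (2*6/14)*(-1/100) = (2*6*(1/14))*(-1/100) = (6/7)*(-1/100) = -3/350 ≈ -0.0085714)
k(-11, -3) + V*(-101) = -5 - 3/350*(-101) = -5 + 303/350 = -1447/350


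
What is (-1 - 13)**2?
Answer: 196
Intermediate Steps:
(-1 - 13)**2 = (-14)**2 = 196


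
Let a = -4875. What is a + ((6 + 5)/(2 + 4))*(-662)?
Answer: -18266/3 ≈ -6088.7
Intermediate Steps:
a + ((6 + 5)/(2 + 4))*(-662) = -4875 + ((6 + 5)/(2 + 4))*(-662) = -4875 + (11/6)*(-662) = -4875 - 3641/3 = -18266/3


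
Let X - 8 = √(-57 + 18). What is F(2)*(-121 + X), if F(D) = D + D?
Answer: -452 + 4*I*√39 ≈ -452.0 + 24.98*I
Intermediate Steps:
F(D) = 2*D
X = 8 + I*√39 (X = 8 + √(-57 + 18) = 8 + √(-39) = 8 + I*√39 ≈ 8.0 + 6.245*I)
F(2)*(-121 + X) = (2*2)*(-121 + (8 + I*√39)) = 4*(-113 + I*√39) = -452 + 4*I*√39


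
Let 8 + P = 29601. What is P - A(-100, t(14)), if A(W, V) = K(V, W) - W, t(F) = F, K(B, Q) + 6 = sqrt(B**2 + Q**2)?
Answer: 29499 - 2*sqrt(2549) ≈ 29398.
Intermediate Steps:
K(B, Q) = -6 + sqrt(B**2 + Q**2)
P = 29593 (P = -8 + 29601 = 29593)
A(W, V) = -6 + sqrt(V**2 + W**2) - W (A(W, V) = (-6 + sqrt(V**2 + W**2)) - W = -6 + sqrt(V**2 + W**2) - W)
P - A(-100, t(14)) = 29593 - (-6 + sqrt(14**2 + (-100)**2) - 1*(-100)) = 29593 - (-6 + sqrt(196 + 10000) + 100) = 29593 - (-6 + sqrt(10196) + 100) = 29593 - (-6 + 2*sqrt(2549) + 100) = 29593 - (94 + 2*sqrt(2549)) = 29593 + (-94 - 2*sqrt(2549)) = 29499 - 2*sqrt(2549)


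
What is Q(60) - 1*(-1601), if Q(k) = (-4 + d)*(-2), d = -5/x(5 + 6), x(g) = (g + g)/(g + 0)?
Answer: 1614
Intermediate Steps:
x(g) = 2 (x(g) = (2*g)/g = 2)
d = -5/2 ≈ -2.5000
Q(k) = 13 (Q(k) = (-4 - 5/2)*(-2) = -13/2*(-2) = 13)
Q(60) - 1*(-1601) = 13 - 1*(-1601) = 13 + 1601 = 1614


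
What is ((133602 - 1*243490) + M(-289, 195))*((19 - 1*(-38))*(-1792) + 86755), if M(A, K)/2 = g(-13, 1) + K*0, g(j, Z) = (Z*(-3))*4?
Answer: 1691435768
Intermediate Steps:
g(j, Z) = -12*Z (g(j, Z) = -3*Z*4 = -12*Z)
M(A, K) = -24 (M(A, K) = 2*(-12*1 + K*0) = 2*(-12 + 0) = 2*(-12) = -24)
((133602 - 1*243490) + M(-289, 195))*((19 - 1*(-38))*(-1792) + 86755) = ((133602 - 1*243490) - 24)*((19 - 1*(-38))*(-1792) + 86755) = ((133602 - 243490) - 24)*((19 + 38)*(-1792) + 86755) = (-109888 - 24)*(57*(-1792) + 86755) = -109912*(-102144 + 86755) = -109912*(-15389) = 1691435768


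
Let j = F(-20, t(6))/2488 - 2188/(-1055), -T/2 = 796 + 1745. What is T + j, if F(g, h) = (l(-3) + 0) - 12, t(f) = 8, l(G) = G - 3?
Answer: -6667006063/1312420 ≈ -5079.9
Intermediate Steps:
l(G) = -3 + G
F(g, h) = -18 (F(g, h) = ((-3 - 3) + 0) - 12 = (-6 + 0) - 12 = -6 - 12 = -18)
T = -5082 (T = -2*(796 + 1745) = -2*2541 = -5082)
j = 2712377/1312420 (j = -18/2488 - 2188/(-1055) = -18*1/2488 - 2188*(-1/1055) = -9/1244 + 2188/1055 = 2712377/1312420 ≈ 2.0667)
T + j = -5082 + 2712377/1312420 = -6667006063/1312420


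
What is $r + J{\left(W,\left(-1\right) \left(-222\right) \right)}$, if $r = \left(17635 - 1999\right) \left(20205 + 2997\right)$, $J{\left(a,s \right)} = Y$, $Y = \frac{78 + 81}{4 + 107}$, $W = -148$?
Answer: $\frac{13423099517}{37} \approx 3.6279 \cdot 10^{8}$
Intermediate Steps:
$Y = \frac{53}{37}$ ($Y = \frac{159}{111} = 159 \cdot \frac{1}{111} = \frac{53}{37} \approx 1.4324$)
$J{\left(a,s \right)} = \frac{53}{37}$
$r = 362786472$ ($r = 15636 \cdot 23202 = 362786472$)
$r + J{\left(W,\left(-1\right) \left(-222\right) \right)} = 362786472 + \frac{53}{37} = \frac{13423099517}{37}$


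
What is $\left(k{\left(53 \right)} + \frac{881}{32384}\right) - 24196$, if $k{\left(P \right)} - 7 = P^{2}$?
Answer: $- \frac{692369039}{32384} \approx -21380.0$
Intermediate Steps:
$k{\left(P \right)} = 7 + P^{2}$
$\left(k{\left(53 \right)} + \frac{881}{32384}\right) - 24196 = \left(\left(7 + 53^{2}\right) + \frac{881}{32384}\right) - 24196 = \left(\left(7 + 2809\right) + 881 \cdot \frac{1}{32384}\right) - 24196 = \left(2816 + \frac{881}{32384}\right) - 24196 = \frac{91194225}{32384} - 24196 = - \frac{692369039}{32384}$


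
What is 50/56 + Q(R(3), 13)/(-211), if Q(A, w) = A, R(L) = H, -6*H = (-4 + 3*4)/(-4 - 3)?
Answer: 15809/17724 ≈ 0.89195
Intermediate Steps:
H = 4/21 (H = -(-4 + 3*4)/(6*(-4 - 3)) = -(-4 + 12)/(6*(-7)) = -4*(-1)/(3*7) = -1/6*(-8/7) = 4/21 ≈ 0.19048)
R(L) = 4/21
50/56 + Q(R(3), 13)/(-211) = 50/56 + (4/21)/(-211) = 50*(1/56) + (4/21)*(-1/211) = 25/28 - 4/4431 = 15809/17724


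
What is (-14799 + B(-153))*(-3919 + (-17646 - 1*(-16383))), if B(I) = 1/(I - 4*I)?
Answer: 35199978680/459 ≈ 7.6688e+7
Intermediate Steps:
B(I) = -1/(3*I) (B(I) = 1/(-3*I) = -1/(3*I))
(-14799 + B(-153))*(-3919 + (-17646 - 1*(-16383))) = (-14799 - ⅓/(-153))*(-3919 + (-17646 - 1*(-16383))) = (-14799 - ⅓*(-1/153))*(-3919 + (-17646 + 16383)) = (-14799 + 1/459)*(-3919 - 1263) = -6792740/459*(-5182) = 35199978680/459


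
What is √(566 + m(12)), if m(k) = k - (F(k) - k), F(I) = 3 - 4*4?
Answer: 3*√67 ≈ 24.556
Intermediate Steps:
F(I) = -13 (F(I) = 3 - 16 = -13)
m(k) = 13 + 2*k (m(k) = k - (-13 - k) = k + (13 + k) = 13 + 2*k)
√(566 + m(12)) = √(566 + (13 + 2*12)) = √(566 + (13 + 24)) = √(566 + 37) = √603 = 3*√67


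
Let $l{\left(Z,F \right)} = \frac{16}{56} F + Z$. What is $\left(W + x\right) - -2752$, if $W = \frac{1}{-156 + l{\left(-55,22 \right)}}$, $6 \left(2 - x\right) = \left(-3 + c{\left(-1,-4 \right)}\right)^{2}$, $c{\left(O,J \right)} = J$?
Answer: $\frac{23608633}{8598} \approx 2745.8$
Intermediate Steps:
$l{\left(Z,F \right)} = Z + \frac{2 F}{7}$ ($l{\left(Z,F \right)} = 16 \cdot \frac{1}{56} F + Z = \frac{2 F}{7} + Z = Z + \frac{2 F}{7}$)
$x = - \frac{37}{6}$ ($x = 2 - \frac{\left(-3 - 4\right)^{2}}{6} = 2 - \frac{\left(-7\right)^{2}}{6} = 2 - \frac{49}{6} = - \frac{37}{6} \approx -6.1667$)
$W = - \frac{7}{1433}$ ($W = \frac{1}{-156 + \left(-55 + \frac{2}{7} \cdot 22\right)} = \frac{1}{-156 + \left(-55 + \frac{44}{7}\right)} = \frac{1}{-156 - \frac{341}{7}} = \frac{1}{- \frac{1433}{7}} = - \frac{7}{1433} \approx -0.0048849$)
$\left(W + x\right) - -2752 = \left(- \frac{7}{1433} - \frac{37}{6}\right) - -2752 = - \frac{53063}{8598} + 2752 = \frac{23608633}{8598}$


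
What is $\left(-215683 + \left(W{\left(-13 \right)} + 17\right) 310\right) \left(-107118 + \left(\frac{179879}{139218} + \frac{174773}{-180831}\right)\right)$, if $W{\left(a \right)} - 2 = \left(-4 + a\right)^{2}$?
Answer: $\frac{108049674245315053309}{8391643386} \approx 1.2876 \cdot 10^{10}$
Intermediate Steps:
$W{\left(a \right)} = 2 + \left(-4 + a\right)^{2}$
$\left(-215683 + \left(W{\left(-13 \right)} + 17\right) 310\right) \left(-107118 + \left(\frac{179879}{139218} + \frac{174773}{-180831}\right)\right) = \left(-215683 + \left(\left(2 + \left(-4 - 13\right)^{2}\right) + 17\right) 310\right) \left(-107118 + \left(\frac{179879}{139218} + \frac{174773}{-180831}\right)\right) = \left(-215683 + \left(\left(2 + \left(-17\right)^{2}\right) + 17\right) 310\right) \left(-107118 + \left(179879 \cdot \frac{1}{139218} + 174773 \left(- \frac{1}{180831}\right)\right)\right) = \left(-215683 + \left(\left(2 + 289\right) + 17\right) 310\right) \left(-107118 + \left(\frac{179879}{139218} - \frac{174773}{180831}\right)\right) = \left(-215683 + \left(291 + 17\right) 310\right) \left(-107118 + \frac{2732050645}{8391643386}\right) = \left(-215683 + 308 \cdot 310\right) \left(- \frac{898893324170903}{8391643386}\right) = \left(-215683 + 95480\right) \left(- \frac{898893324170903}{8391643386}\right) = \left(-120203\right) \left(- \frac{898893324170903}{8391643386}\right) = \frac{108049674245315053309}{8391643386}$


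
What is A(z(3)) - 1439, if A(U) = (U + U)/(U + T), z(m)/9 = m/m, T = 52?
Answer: -87761/61 ≈ -1438.7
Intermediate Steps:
z(m) = 9 (z(m) = 9*(m/m) = 9*1 = 9)
A(U) = 2*U/(52 + U) (A(U) = (U + U)/(U + 52) = (2*U)/(52 + U) = 2*U/(52 + U))
A(z(3)) - 1439 = 2*9/(52 + 9) - 1439 = 2*9/61 - 1439 = 2*9*(1/61) - 1439 = 18/61 - 1439 = -87761/61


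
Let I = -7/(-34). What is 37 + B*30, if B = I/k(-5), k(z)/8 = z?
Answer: 5011/136 ≈ 36.846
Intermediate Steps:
k(z) = 8*z
I = 7/34 (I = -7*(-1/34) = 7/34 ≈ 0.20588)
B = -7/1360 (B = 7/(34*((8*(-5)))) = (7/34)/(-40) = (7/34)*(-1/40) = -7/1360 ≈ -0.0051471)
37 + B*30 = 37 - 7/1360*30 = 37 - 21/136 = 5011/136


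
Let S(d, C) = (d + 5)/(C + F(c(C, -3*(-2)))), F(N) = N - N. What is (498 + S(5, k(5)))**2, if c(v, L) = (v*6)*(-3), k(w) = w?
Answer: 250000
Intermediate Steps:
c(v, L) = -18*v (c(v, L) = (6*v)*(-3) = -18*v)
F(N) = 0
S(d, C) = (5 + d)/C (S(d, C) = (d + 5)/(C + 0) = (5 + d)/C)
(498 + S(5, k(5)))**2 = (498 + (5 + 5)/5)**2 = (498 + (1/5)*10)**2 = (498 + 2)**2 = 500**2 = 250000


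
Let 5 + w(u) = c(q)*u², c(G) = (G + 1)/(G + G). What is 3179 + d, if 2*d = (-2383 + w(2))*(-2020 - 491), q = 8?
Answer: 23987905/8 ≈ 2.9985e+6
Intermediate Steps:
c(G) = (1 + G)/(2*G) (c(G) = (1 + G)/((2*G)) = (1 + G)*(1/(2*G)) = (1 + G)/(2*G))
w(u) = -5 + 9*u²/16 (w(u) = -5 + ((½)*(1 + 8)/8)*u² = -5 + ((½)*(⅛)*9)*u² = -5 + 9*u²/16)
d = 23962473/8 (d = ((-2383 + (-5 + (9/16)*2²))*(-2020 - 491))/2 = ((-2383 + (-5 + (9/16)*4))*(-2511))/2 = ((-2383 + (-5 + 9/4))*(-2511))/2 = ((-2383 - 11/4)*(-2511))/2 = (-9543/4*(-2511))/2 = (½)*(23962473/4) = 23962473/8 ≈ 2.9953e+6)
3179 + d = 3179 + 23962473/8 = 23987905/8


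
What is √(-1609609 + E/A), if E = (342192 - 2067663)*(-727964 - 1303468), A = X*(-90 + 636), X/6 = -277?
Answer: I*√20574198305395/1939 ≈ 2339.3*I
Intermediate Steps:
X = -1662 (X = 6*(-277) = -1662)
A = -907452 (A = -1662*(-90 + 636) = -1662*546 = -907452)
E = 3505177004472 (E = -1725471*(-2031432) = 3505177004472)
√(-1609609 + E/A) = √(-1609609 + 3505177004472/(-907452)) = √(-1609609 + 3505177004472*(-1/907452)) = √(-1609609 - 7489694454/1939) = √(-10610726305/1939) = I*√20574198305395/1939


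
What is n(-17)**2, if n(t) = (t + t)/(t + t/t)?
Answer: 289/64 ≈ 4.5156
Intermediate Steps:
n(t) = 2*t/(1 + t) (n(t) = (2*t)/(t + 1) = (2*t)/(1 + t) = 2*t/(1 + t))
n(-17)**2 = (2*(-17)/(1 - 17))**2 = (2*(-17)/(-16))**2 = (2*(-17)*(-1/16))**2 = (17/8)**2 = 289/64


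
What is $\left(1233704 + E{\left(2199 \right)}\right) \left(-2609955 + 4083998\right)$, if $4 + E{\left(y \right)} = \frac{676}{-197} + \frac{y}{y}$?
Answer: $\frac{358249083206103}{197} \approx 1.8185 \cdot 10^{12}$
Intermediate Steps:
$E{\left(y \right)} = - \frac{1267}{197}$ ($E{\left(y \right)} = -4 + \left(\frac{676}{-197} + \frac{y}{y}\right) = -4 + \left(676 \left(- \frac{1}{197}\right) + 1\right) = -4 + \left(- \frac{676}{197} + 1\right) = -4 - \frac{479}{197} = - \frac{1267}{197}$)
$\left(1233704 + E{\left(2199 \right)}\right) \left(-2609955 + 4083998\right) = \left(1233704 - \frac{1267}{197}\right) \left(-2609955 + 4083998\right) = \frac{243038421}{197} \cdot 1474043 = \frac{358249083206103}{197}$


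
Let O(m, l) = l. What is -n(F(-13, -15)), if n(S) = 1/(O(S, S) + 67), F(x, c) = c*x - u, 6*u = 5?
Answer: -6/1567 ≈ -0.0038290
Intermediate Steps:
u = ⅚ (u = (⅙)*5 = ⅚ ≈ 0.83333)
F(x, c) = -⅚ + c*x (F(x, c) = c*x - 1*⅚ = c*x - ⅚ = -⅚ + c*x)
n(S) = 1/(67 + S) (n(S) = 1/(S + 67) = 1/(67 + S))
-n(F(-13, -15)) = -1/(67 + (-⅚ - 15*(-13))) = -1/(67 + (-⅚ + 195)) = -1/(67 + 1165/6) = -1/1567/6 = -1*6/1567 = -6/1567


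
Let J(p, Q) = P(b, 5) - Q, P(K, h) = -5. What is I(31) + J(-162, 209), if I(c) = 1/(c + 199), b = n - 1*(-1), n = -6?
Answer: -49219/230 ≈ -214.00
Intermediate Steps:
b = -5 (b = -6 - 1*(-1) = -6 + 1 = -5)
I(c) = 1/(199 + c)
J(p, Q) = -5 - Q
I(31) + J(-162, 209) = 1/(199 + 31) + (-5 - 1*209) = 1/230 + (-5 - 209) = 1/230 - 214 = -49219/230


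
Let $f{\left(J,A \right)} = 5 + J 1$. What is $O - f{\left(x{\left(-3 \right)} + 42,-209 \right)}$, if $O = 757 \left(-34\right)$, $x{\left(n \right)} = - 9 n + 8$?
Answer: $-25820$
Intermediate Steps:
$x{\left(n \right)} = 8 - 9 n$
$f{\left(J,A \right)} = 5 + J$
$O = -25738$
$O - f{\left(x{\left(-3 \right)} + 42,-209 \right)} = -25738 - \left(5 + \left(\left(8 - -27\right) + 42\right)\right) = -25738 - \left(5 + \left(\left(8 + 27\right) + 42\right)\right) = -25738 - \left(5 + \left(35 + 42\right)\right) = -25738 - \left(5 + 77\right) = -25738 - 82 = -25820$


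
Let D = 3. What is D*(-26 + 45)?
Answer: 57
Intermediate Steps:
D*(-26 + 45) = 3*(-26 + 45) = 3*19 = 57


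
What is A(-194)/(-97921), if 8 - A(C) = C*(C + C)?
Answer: 75264/97921 ≈ 0.76862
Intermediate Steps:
A(C) = 8 - 2*C**2 (A(C) = 8 - C*(C + C) = 8 - C*2*C = 8 - 2*C**2)
A(-194)/(-97921) = (8 - 2*(-194)**2)/(-97921) = (8 - 2*37636)*(-1/97921) = (8 - 75272)*(-1/97921) = -75264*(-1/97921) = 75264/97921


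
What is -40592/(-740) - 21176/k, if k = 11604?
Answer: 28459958/536685 ≈ 53.029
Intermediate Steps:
-40592/(-740) - 21176/k = -40592/(-740) - 21176/11604 = -40592*(-1/740) - 21176*1/11604 = 10148/185 - 5294/2901 = 28459958/536685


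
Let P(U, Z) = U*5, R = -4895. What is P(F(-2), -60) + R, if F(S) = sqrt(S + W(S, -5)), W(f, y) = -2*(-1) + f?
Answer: -4895 + 5*I*sqrt(2) ≈ -4895.0 + 7.0711*I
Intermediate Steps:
W(f, y) = 2 + f
F(S) = sqrt(2 + 2*S) (F(S) = sqrt(S + (2 + S)) = sqrt(2 + 2*S))
P(U, Z) = 5*U
P(F(-2), -60) + R = 5*sqrt(2 + 2*(-2)) - 4895 = 5*sqrt(2 - 4) - 4895 = 5*sqrt(-2) - 4895 = 5*(I*sqrt(2)) - 4895 = 5*I*sqrt(2) - 4895 = -4895 + 5*I*sqrt(2)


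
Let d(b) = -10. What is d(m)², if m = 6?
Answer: 100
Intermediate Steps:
d(m)² = (-10)² = 100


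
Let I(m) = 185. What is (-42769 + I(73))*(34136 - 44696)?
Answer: 449687040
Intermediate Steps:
(-42769 + I(73))*(34136 - 44696) = (-42769 + 185)*(34136 - 44696) = -42584*(-10560) = 449687040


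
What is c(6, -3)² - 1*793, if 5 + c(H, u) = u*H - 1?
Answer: -217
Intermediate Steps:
c(H, u) = -6 + H*u (c(H, u) = -5 + (u*H - 1) = -5 + (H*u - 1) = -5 + (-1 + H*u) = -6 + H*u)
c(6, -3)² - 1*793 = (-6 + 6*(-3))² - 1*793 = (-6 - 18)² - 793 = (-24)² - 793 = 576 - 793 = -217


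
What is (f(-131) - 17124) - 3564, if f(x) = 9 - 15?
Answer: -20694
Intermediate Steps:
f(x) = -6
(f(-131) - 17124) - 3564 = (-6 - 17124) - 3564 = -17130 - 3564 = -20694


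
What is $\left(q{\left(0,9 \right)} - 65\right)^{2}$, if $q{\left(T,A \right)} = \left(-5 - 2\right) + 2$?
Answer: $4900$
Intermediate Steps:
$q{\left(T,A \right)} = -5$ ($q{\left(T,A \right)} = \left(-5 - 2\right) + 2 = -7 + 2 = -5$)
$\left(q{\left(0,9 \right)} - 65\right)^{2} = \left(-5 - 65\right)^{2} = \left(-70\right)^{2} = 4900$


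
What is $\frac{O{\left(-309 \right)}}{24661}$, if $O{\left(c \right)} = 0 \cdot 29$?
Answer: $0$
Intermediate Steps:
$O{\left(c \right)} = 0$
$\frac{O{\left(-309 \right)}}{24661} = \frac{0}{24661} = 0 \cdot \frac{1}{24661} = 0$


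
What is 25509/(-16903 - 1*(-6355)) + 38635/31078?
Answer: -64207787/54635124 ≈ -1.1752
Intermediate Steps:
25509/(-16903 - 1*(-6355)) + 38635/31078 = 25509/(-16903 + 6355) + 38635*(1/31078) = 25509/(-10548) + 38635/31078 = 25509*(-1/10548) + 38635/31078 = -8503/3516 + 38635/31078 = -64207787/54635124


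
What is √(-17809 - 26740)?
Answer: I*√44549 ≈ 211.07*I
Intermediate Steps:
√(-17809 - 26740) = √(-44549) = I*√44549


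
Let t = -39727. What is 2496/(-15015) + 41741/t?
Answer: -18612813/15294895 ≈ -1.2169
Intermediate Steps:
2496/(-15015) + 41741/t = 2496/(-15015) + 41741/(-39727) = 2496*(-1/15015) + 41741*(-1/39727) = -64/385 - 41741/39727 = -18612813/15294895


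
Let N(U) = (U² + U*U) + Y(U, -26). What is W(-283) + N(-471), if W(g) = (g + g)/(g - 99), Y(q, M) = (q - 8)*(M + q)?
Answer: 130213578/191 ≈ 6.8175e+5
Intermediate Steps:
Y(q, M) = (-8 + q)*(M + q)
W(g) = 2*g/(-99 + g) (W(g) = (2*g)/(-99 + g) = 2*g/(-99 + g))
N(U) = 208 - 34*U + 3*U² (N(U) = (U² + U*U) + (U² - 8*(-26) - 8*U - 26*U) = (U² + U²) + (U² + 208 - 8*U - 26*U) = 2*U² + (208 + U² - 34*U) = 208 - 34*U + 3*U²)
W(-283) + N(-471) = 2*(-283)/(-99 - 283) + (208 - 34*(-471) + 3*(-471)²) = 2*(-283)/(-382) + (208 + 16014 + 3*221841) = 2*(-283)*(-1/382) + (208 + 16014 + 665523) = 283/191 + 681745 = 130213578/191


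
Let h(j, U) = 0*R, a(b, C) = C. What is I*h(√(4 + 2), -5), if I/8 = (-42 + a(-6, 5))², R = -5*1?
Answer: 0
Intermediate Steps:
R = -5
I = 10952 (I = 8*(-42 + 5)² = 8*(-37)² = 8*1369 = 10952)
h(j, U) = 0 (h(j, U) = 0*(-5) = 0)
I*h(√(4 + 2), -5) = 10952*0 = 0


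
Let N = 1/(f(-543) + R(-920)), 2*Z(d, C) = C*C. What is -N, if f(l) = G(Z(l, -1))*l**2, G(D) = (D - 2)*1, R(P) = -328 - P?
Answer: 2/883363 ≈ 2.2641e-6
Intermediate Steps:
Z(d, C) = C**2/2 (Z(d, C) = (C*C)/2 = C**2/2)
G(D) = -2 + D (G(D) = (-2 + D)*1 = -2 + D)
f(l) = -3*l**2/2 (f(l) = (-2 + (1/2)*(-1)**2)*l**2 = (-2 + (1/2)*1)*l**2 = (-2 + 1/2)*l**2 = -3*l**2/2)
N = -2/883363 (N = 1/(-3/2*(-543)**2 + (-328 - 1*(-920))) = 1/(-3/2*294849 + (-328 + 920)) = 1/(-884547/2 + 592) = 1/(-883363/2) = -2/883363 ≈ -2.2641e-6)
-N = -1*(-2/883363) = 2/883363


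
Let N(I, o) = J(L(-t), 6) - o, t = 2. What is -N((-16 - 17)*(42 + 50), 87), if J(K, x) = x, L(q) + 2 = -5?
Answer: 81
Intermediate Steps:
L(q) = -7 (L(q) = -2 - 5 = -7)
N(I, o) = 6 - o
-N((-16 - 17)*(42 + 50), 87) = -(6 - 1*87) = -(6 - 87) = -1*(-81) = 81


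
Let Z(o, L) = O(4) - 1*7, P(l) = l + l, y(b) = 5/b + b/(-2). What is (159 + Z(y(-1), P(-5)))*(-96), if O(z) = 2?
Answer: -14784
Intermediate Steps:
y(b) = 5/b - b/2 (y(b) = 5/b + b*(-½) = 5/b - b/2)
P(l) = 2*l
Z(o, L) = -5 (Z(o, L) = 2 - 1*7 = 2 - 7 = -5)
(159 + Z(y(-1), P(-5)))*(-96) = (159 - 5)*(-96) = 154*(-96) = -14784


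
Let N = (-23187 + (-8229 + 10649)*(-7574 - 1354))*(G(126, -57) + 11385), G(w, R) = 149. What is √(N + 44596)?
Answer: I*√249468230102 ≈ 4.9947e+5*I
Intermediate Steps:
N = -249468274698 (N = (-23187 + (-8229 + 10649)*(-7574 - 1354))*(149 + 11385) = (-23187 + 2420*(-8928))*11534 = (-23187 - 21605760)*11534 = -21628947*11534 = -249468274698)
√(N + 44596) = √(-249468274698 + 44596) = √(-249468230102) = I*√249468230102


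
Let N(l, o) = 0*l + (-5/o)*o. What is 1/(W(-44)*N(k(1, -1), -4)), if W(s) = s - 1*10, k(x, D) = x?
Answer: 1/270 ≈ 0.0037037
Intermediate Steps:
W(s) = -10 + s (W(s) = s - 10 = -10 + s)
N(l, o) = -5 (N(l, o) = 0 - 5 = -5)
1/(W(-44)*N(k(1, -1), -4)) = 1/((-10 - 44)*(-5)) = 1/(-54*(-5)) = 1/270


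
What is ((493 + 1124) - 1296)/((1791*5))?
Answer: 107/2985 ≈ 0.035846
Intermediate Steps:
((493 + 1124) - 1296)/((1791*5)) = (1617 - 1296)/8955 = 321*(1/8955) = 107/2985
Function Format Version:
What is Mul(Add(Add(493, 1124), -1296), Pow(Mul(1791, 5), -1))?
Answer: Rational(107, 2985) ≈ 0.035846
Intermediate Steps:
Mul(Add(Add(493, 1124), -1296), Pow(Mul(1791, 5), -1)) = Mul(Add(1617, -1296), Pow(8955, -1)) = Mul(321, Rational(1, 8955)) = Rational(107, 2985)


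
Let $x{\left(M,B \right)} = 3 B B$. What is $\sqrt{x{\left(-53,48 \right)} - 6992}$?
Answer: $4 i \sqrt{5} \approx 8.9443 i$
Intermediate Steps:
$x{\left(M,B \right)} = 3 B^{2}$
$\sqrt{x{\left(-53,48 \right)} - 6992} = \sqrt{3 \cdot 48^{2} - 6992} = \sqrt{3 \cdot 2304 - 6992} = \sqrt{6912 - 6992} = \sqrt{-80} = 4 i \sqrt{5}$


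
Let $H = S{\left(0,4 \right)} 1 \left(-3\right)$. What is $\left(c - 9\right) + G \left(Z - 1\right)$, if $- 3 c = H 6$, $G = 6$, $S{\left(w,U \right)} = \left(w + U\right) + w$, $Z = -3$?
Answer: $-9$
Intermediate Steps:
$S{\left(w,U \right)} = U + 2 w$ ($S{\left(w,U \right)} = \left(U + w\right) + w = U + 2 w$)
$H = -12$ ($H = \left(4 + 2 \cdot 0\right) 1 \left(-3\right) = \left(4 + 0\right) 1 \left(-3\right) = 4 \cdot 1 \left(-3\right) = 4 \left(-3\right) = -12$)
$c = 24$ ($c = - \frac{\left(-12\right) 6}{3} = \left(- \frac{1}{3}\right) \left(-72\right) = 24$)
$\left(c - 9\right) + G \left(Z - 1\right) = \left(24 - 9\right) + 6 \left(-3 - 1\right) = 15 + 6 \left(-4\right) = 15 - 24 = -9$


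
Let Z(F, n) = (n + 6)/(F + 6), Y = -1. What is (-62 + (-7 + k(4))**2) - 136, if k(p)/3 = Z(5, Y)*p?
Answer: -23669/121 ≈ -195.61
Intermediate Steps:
Z(F, n) = (6 + n)/(6 + F)
k(p) = 15*p/11 (k(p) = 3*(((6 - 1)/(6 + 5))*p) = 3*((5/11)*p) = 3*(((1/11)*5)*p) = 3*(5*p/11) = 15*p/11)
(-62 + (-7 + k(4))**2) - 136 = (-62 + (-7 + (15/11)*4)**2) - 136 = (-62 + (-7 + 60/11)**2) - 136 = (-62 + (-17/11)**2) - 136 = (-62 + 289/121) - 136 = -7213/121 - 136 = -23669/121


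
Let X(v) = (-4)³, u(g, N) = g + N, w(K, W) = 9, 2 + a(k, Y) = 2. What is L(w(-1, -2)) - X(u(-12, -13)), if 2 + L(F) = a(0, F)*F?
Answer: 62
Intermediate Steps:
a(k, Y) = 0 (a(k, Y) = -2 + 2 = 0)
u(g, N) = N + g
L(F) = -2 (L(F) = -2 + 0*F = -2 + 0 = -2)
X(v) = -64
L(w(-1, -2)) - X(u(-12, -13)) = -2 - 1*(-64) = -2 + 64 = 62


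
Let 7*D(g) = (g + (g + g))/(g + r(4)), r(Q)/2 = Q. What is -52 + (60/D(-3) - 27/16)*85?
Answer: -961381/48 ≈ -20029.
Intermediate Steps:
r(Q) = 2*Q
D(g) = 3*g/(7*(8 + g)) (D(g) = ((g + (g + g))/(g + 2*4))/7 = ((g + 2*g)/(g + 8))/7 = ((3*g)/(8 + g))/7 = (3*g/(8 + g))/7 = 3*g/(7*(8 + g)))
-52 + (60/D(-3) - 27/16)*85 = -52 + (60/(((3/7)*(-3)/(8 - 3))) - 27/16)*85 = -52 + (60/(((3/7)*(-3)/5)) - 27*1/16)*85 = -52 + (60/(((3/7)*(-3)*(1/5))) - 27/16)*85 = -52 + (60/(-9/35) - 27/16)*85 = -52 + (60*(-35/9) - 27/16)*85 = -52 + (-700/3 - 27/16)*85 = -52 - 11281/48*85 = -52 - 958885/48 = -961381/48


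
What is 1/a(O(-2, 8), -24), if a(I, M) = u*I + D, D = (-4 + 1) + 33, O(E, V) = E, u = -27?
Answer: 1/84 ≈ 0.011905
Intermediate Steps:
D = 30 (D = -3 + 33 = 30)
a(I, M) = 30 - 27*I (a(I, M) = -27*I + 30 = 30 - 27*I)
1/a(O(-2, 8), -24) = 1/(30 - 27*(-2)) = 1/(30 + 54) = 1/84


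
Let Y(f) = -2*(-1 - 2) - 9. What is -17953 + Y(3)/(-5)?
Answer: -89762/5 ≈ -17952.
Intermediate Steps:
Y(f) = -3 (Y(f) = -2*(-3) - 9 = 6 - 9 = -3)
-17953 + Y(3)/(-5) = -17953 - 3/(-5) = -17953 - 3*(-1/5) = -17953 + 3/5 = -89762/5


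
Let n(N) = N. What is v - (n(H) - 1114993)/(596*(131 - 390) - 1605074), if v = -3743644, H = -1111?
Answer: -3293355314088/879719 ≈ -3.7436e+6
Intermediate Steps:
v - (n(H) - 1114993)/(596*(131 - 390) - 1605074) = -3743644 - (-1111 - 1114993)/(596*(131 - 390) - 1605074) = -3743644 - (-1116104)/(596*(-259) - 1605074) = -3743644 - (-1116104)/(-154364 - 1605074) = -3743644 - (-1116104)/(-1759438) = -3743644 - (-1116104)*(-1)/1759438 = -3743644 - 1*558052/879719 = -3743644 - 558052/879719 = -3293355314088/879719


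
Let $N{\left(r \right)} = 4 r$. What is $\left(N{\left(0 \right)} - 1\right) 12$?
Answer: $-12$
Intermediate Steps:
$\left(N{\left(0 \right)} - 1\right) 12 = \left(4 \cdot 0 - 1\right) 12 = \left(0 - 1\right) 12 = \left(-1\right) 12 = -12$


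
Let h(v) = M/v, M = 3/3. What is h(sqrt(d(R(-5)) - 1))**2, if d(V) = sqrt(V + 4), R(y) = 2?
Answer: 1/5 + sqrt(6)/5 ≈ 0.68990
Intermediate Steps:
M = 1 (M = 3*(1/3) = 1)
d(V) = sqrt(4 + V)
h(v) = 1/v
h(sqrt(d(R(-5)) - 1))**2 = (1/(sqrt(sqrt(4 + 2) - 1)))**2 = (1/(sqrt(sqrt(6) - 1)))**2 = (1/(sqrt(-1 + sqrt(6))))**2 = (1/sqrt(-1 + sqrt(6)))**2 = 1/(-1 + sqrt(6))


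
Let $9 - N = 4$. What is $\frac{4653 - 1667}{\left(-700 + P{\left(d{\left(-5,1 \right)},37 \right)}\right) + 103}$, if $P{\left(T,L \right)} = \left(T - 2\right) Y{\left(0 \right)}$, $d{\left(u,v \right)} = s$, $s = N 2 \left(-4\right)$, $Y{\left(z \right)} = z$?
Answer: $- \frac{2986}{597} \approx -5.0017$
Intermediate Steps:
$N = 5$ ($N = 9 - 4 = 5$)
$s = -40$ ($s = 5 \cdot 2 \left(-4\right) = 5 \left(-8\right) = -40$)
$d{\left(u,v \right)} = -40$
$P{\left(T,L \right)} = 0$ ($P{\left(T,L \right)} = \left(T - 2\right) 0 = \left(-2 + T\right) 0 = 0$)
$\frac{4653 - 1667}{\left(-700 + P{\left(d{\left(-5,1 \right)},37 \right)}\right) + 103} = \frac{4653 - 1667}{\left(-700 + 0\right) + 103} = \frac{2986}{-700 + 103} = \frac{2986}{-597} = 2986 \left(- \frac{1}{597}\right) = - \frac{2986}{597}$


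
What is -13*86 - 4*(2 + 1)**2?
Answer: -1154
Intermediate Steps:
-13*86 - 4*(2 + 1)**2 = -1118 - 4*3**2 = -1118 - 4*9 = -1118 - 36 = -1154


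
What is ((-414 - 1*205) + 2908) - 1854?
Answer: 435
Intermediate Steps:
((-414 - 1*205) + 2908) - 1854 = ((-414 - 205) + 2908) - 1854 = (-619 + 2908) - 1854 = 2289 - 1854 = 435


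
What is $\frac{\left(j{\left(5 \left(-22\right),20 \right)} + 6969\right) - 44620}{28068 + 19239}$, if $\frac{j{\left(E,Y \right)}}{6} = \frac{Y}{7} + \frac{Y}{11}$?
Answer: $- \frac{2896967}{3642639} \approx -0.79529$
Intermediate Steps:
$j{\left(E,Y \right)} = \frac{108 Y}{77}$ ($j{\left(E,Y \right)} = 6 \left(\frac{Y}{7} + \frac{Y}{11}\right) = 6 \frac{18 Y}{77} = \frac{108 Y}{77}$)
$\frac{\left(j{\left(5 \left(-22\right),20 \right)} + 6969\right) - 44620}{28068 + 19239} = \frac{\left(\frac{108}{77} \cdot 20 + 6969\right) - 44620}{28068 + 19239} = \frac{\left(\frac{2160}{77} + 6969\right) - 44620}{47307} = \left(\frac{538773}{77} - 44620\right) \frac{1}{47307} = \left(- \frac{2896967}{77}\right) \frac{1}{47307} = - \frac{2896967}{3642639}$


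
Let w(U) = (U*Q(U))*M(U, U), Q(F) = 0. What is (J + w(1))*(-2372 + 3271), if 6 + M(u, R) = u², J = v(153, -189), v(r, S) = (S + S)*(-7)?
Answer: 2378754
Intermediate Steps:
v(r, S) = -14*S (v(r, S) = (2*S)*(-7) = -14*S)
J = 2646 (J = -14*(-189) = 2646)
M(u, R) = -6 + u²
w(U) = 0 (w(U) = (U*0)*(-6 + U²) = 0*(-6 + U²) = 0)
(J + w(1))*(-2372 + 3271) = (2646 + 0)*(-2372 + 3271) = 2646*899 = 2378754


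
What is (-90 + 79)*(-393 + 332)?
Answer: 671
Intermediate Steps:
(-90 + 79)*(-393 + 332) = -11*(-61) = 671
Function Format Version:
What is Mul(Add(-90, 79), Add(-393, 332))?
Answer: 671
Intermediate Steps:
Mul(Add(-90, 79), Add(-393, 332)) = Mul(-11, -61) = 671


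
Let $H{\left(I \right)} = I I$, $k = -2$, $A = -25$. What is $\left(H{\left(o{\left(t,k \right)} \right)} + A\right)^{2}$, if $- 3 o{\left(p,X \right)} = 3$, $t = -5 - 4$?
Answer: $576$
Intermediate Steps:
$t = -9$
$o{\left(p,X \right)} = -1$ ($o{\left(p,X \right)} = \left(- \frac{1}{3}\right) 3 = -1$)
$H{\left(I \right)} = I^{2}$
$\left(H{\left(o{\left(t,k \right)} \right)} + A\right)^{2} = \left(\left(-1\right)^{2} - 25\right)^{2} = \left(1 - 25\right)^{2} = \left(-24\right)^{2} = 576$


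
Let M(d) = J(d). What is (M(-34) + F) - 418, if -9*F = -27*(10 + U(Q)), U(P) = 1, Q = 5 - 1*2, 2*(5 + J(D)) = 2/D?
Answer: -13261/34 ≈ -390.03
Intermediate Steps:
J(D) = -5 + 1/D (J(D) = -5 + (2/D)/2 = -5 + 1/D)
Q = 3 (Q = 5 - 2 = 3)
M(d) = -5 + 1/d
F = 33 (F = -(-3)*(10 + 1) = -(-3)*11 = -1/9*(-297) = 33)
(M(-34) + F) - 418 = ((-5 + 1/(-34)) + 33) - 418 = ((-5 - 1/34) + 33) - 418 = (-171/34 + 33) - 418 = 951/34 - 418 = -13261/34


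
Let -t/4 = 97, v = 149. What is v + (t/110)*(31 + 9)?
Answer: 87/11 ≈ 7.9091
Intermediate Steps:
t = -388 (t = -4*97 = -388)
v + (t/110)*(31 + 9) = 149 + (-388/110)*(31 + 9) = 149 - 388*1/110*40 = 149 - 194/55*40 = 149 - 1552/11 = 87/11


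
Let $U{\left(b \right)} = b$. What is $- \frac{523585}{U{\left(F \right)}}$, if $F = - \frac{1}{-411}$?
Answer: $-215193435$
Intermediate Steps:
$F = \frac{1}{411}$ ($F = \left(-1\right) \left(- \frac{1}{411}\right) = \frac{1}{411} \approx 0.0024331$)
$- \frac{523585}{U{\left(F \right)}} = - 523585 \frac{1}{\frac{1}{411}} = \left(-523585\right) 411 = -215193435$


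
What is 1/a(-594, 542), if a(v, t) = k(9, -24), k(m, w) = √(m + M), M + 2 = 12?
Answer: √19/19 ≈ 0.22942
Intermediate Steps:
M = 10 (M = -2 + 12 = 10)
k(m, w) = √(10 + m) (k(m, w) = √(m + 10) = √(10 + m))
a(v, t) = √19 (a(v, t) = √(10 + 9) = √19)
1/a(-594, 542) = 1/(√19) = √19/19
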